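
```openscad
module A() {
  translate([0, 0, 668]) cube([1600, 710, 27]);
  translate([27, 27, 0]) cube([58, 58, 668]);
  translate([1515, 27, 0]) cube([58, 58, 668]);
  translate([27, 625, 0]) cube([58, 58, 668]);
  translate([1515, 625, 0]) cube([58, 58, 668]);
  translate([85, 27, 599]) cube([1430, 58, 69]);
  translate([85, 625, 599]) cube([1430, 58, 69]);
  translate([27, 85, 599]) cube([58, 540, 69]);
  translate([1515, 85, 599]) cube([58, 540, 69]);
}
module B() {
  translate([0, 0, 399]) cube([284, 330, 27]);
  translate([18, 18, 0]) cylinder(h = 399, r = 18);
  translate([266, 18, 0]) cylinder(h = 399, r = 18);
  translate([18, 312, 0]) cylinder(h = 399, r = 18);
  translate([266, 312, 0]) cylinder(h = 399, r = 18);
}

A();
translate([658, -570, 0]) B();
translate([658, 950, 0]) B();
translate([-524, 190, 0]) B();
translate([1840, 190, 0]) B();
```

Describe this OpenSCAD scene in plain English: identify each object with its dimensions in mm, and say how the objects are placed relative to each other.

A is a table: top 1600 mm (x) × 710 mm (y), 27 mm thick, upper face at z = 695 mm, on four 58×58 mm square legs, each inset 27 mm from the nearest pair of top edges, running from z = 0 to the bottom of the top. Four apron rails, 58 mm thick and 69 mm tall, run between adjacent legs with their top edges flush with the underside of the top and their outer faces flush with the legs' outer faces.

B is a simple wooden stool: a rectangular seat 284 mm (x) by 330 mm (y), 27 mm thick, top face at z = 426 mm, on four round legs, each 36 mm in diameter. The legs rest on z = 0, each leg's axis is inset half a diameter from the nearest pair of seat edges (so the leg's bounding box is flush with the corner).

Four stools sit around the table at the −y, +y, −x, +x sides.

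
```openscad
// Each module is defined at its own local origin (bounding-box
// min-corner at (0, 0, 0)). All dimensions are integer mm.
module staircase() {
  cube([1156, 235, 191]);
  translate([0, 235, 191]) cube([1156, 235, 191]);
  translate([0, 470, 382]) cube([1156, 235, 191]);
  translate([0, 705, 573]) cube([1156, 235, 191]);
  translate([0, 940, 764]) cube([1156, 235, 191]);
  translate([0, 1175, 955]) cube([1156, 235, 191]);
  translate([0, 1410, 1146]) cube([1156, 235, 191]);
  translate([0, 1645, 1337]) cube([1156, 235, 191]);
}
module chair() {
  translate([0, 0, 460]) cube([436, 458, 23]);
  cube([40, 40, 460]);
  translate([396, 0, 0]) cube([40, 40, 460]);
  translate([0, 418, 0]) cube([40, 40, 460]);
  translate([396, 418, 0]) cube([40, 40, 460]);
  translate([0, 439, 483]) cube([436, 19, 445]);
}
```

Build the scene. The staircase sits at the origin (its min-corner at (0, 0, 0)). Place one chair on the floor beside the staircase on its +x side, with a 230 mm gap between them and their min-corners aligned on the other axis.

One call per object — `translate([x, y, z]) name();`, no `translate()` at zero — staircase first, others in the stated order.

staircase();
translate([1386, 0, 0]) chair();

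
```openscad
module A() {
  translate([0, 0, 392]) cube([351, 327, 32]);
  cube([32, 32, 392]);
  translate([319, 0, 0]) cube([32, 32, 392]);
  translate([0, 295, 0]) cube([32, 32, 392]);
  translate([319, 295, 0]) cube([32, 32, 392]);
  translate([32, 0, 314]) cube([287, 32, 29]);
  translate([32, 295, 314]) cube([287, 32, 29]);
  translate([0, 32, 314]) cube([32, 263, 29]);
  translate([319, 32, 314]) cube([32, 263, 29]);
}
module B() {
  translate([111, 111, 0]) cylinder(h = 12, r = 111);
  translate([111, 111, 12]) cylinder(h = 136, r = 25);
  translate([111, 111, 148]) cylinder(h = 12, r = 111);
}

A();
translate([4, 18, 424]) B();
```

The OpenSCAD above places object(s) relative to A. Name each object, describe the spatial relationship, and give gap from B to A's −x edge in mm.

The spool's min-x is at 4; the stool's min-x is 0; gap = 4 mm.

A is a stool. B is a spool. The spool is on top of the stool. The gap from the spool to the stool's −x edge is 4 mm.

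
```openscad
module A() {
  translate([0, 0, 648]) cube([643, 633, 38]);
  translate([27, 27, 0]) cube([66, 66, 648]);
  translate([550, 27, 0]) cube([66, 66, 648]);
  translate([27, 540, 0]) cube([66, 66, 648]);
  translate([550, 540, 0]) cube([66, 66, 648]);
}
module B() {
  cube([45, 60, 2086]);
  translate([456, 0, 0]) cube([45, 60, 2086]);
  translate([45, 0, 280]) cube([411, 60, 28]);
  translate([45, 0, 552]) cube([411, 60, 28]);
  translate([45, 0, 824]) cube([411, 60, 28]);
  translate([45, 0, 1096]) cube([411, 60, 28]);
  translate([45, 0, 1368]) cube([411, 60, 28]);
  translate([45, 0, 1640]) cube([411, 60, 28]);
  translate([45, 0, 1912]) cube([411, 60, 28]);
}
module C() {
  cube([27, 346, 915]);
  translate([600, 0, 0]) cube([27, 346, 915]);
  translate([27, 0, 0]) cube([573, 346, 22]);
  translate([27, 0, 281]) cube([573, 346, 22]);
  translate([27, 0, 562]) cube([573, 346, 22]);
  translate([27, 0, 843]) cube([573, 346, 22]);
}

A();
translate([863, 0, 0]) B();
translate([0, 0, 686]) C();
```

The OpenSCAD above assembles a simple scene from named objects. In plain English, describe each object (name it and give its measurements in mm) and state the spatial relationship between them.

A is a table with a 643×633 mm rectangular top, 38 mm thick, top surface at z = 686 mm, supported by four 66×66 mm square legs, each inset 27 mm from the nearest pair of top edges, running from the floor.

B is a wooden ladder with two side rails of 45×60 mm section and 2086 mm height, set 501 mm apart overall. Between them run 7 rectangular rungs (60 mm deep, 28 mm thick), front faces flush with the rails' −y face. The bottom of the first rung is 280 mm above the floor and each subsequent rung is 272 mm higher than the one below.

C is a bookshelf 627 mm wide overall, 346 mm deep and 915 mm tall. The two sides are 27 mm thick vertical panels. 4 horizontal shelves of 22 mm thickness span between the inner faces of the sides; the lowest shelf sits on the floor and shelves are stacked with a clear vertical gap of 259 mm between each pair.

The ladder is on the floor beside the table on its +x side. The bookshelf is on top of the table.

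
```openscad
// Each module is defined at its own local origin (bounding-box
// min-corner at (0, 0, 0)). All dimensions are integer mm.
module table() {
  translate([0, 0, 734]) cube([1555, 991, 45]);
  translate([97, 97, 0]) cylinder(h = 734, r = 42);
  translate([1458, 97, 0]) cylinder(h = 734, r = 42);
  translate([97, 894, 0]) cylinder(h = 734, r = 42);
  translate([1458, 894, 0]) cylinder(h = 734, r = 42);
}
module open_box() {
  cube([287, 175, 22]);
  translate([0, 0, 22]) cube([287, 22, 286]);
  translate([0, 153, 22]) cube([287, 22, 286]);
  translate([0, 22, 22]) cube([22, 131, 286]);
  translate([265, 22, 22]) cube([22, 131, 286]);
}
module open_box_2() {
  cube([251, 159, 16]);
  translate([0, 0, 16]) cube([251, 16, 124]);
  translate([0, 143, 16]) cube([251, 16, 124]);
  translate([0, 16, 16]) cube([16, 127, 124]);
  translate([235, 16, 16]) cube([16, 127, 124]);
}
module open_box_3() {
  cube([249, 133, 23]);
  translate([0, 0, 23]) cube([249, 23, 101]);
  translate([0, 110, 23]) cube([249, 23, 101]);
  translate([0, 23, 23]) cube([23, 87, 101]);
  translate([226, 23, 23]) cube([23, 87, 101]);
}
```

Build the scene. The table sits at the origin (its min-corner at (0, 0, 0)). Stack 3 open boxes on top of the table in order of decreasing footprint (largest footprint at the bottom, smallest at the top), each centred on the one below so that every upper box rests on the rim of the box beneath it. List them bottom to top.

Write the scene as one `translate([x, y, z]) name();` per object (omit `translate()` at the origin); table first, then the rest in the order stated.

table();
translate([634, 408, 779]) open_box();
translate([652, 416, 1087]) open_box_2();
translate([653, 429, 1227]) open_box_3();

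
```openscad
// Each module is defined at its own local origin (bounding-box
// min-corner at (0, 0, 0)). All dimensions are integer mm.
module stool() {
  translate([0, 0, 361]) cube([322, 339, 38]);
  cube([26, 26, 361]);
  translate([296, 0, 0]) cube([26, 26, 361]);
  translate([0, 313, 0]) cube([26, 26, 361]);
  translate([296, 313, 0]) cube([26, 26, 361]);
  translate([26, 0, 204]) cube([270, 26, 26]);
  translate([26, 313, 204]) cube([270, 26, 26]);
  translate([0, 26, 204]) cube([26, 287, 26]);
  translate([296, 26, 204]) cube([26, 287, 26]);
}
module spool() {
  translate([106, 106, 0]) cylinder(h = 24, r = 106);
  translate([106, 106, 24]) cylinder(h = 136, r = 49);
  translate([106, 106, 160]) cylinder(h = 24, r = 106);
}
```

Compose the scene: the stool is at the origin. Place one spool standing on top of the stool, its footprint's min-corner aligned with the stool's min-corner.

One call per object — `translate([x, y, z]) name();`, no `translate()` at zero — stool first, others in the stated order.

stool();
translate([0, 0, 399]) spool();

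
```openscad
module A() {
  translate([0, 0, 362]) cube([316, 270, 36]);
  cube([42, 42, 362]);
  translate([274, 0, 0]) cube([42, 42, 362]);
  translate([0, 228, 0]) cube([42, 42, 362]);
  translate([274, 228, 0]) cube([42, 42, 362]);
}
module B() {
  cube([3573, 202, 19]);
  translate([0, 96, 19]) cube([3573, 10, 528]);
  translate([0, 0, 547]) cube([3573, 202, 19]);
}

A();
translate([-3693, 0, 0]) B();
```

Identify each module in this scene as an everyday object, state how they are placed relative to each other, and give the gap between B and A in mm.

A is a stool. B is an I-beam. The I-beam is on the floor beside the stool on its −x side. The gap between the I-beam and the stool is 120 mm.

The I-beam's nearest face is 120 mm from the stool's −x face.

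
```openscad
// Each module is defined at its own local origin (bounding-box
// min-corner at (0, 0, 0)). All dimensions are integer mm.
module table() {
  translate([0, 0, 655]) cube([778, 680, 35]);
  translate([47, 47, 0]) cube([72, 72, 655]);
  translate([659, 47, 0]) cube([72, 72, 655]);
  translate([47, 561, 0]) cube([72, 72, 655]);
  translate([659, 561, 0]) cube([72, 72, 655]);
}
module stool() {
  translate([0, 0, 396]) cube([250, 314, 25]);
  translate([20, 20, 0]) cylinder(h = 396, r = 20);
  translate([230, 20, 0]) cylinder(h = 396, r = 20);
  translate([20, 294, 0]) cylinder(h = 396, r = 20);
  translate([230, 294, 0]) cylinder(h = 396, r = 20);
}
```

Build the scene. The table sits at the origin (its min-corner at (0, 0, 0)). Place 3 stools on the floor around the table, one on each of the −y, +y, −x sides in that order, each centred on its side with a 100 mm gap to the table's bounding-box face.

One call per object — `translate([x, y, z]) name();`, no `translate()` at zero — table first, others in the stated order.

table();
translate([264, -414, 0]) stool();
translate([264, 780, 0]) stool();
translate([-350, 183, 0]) stool();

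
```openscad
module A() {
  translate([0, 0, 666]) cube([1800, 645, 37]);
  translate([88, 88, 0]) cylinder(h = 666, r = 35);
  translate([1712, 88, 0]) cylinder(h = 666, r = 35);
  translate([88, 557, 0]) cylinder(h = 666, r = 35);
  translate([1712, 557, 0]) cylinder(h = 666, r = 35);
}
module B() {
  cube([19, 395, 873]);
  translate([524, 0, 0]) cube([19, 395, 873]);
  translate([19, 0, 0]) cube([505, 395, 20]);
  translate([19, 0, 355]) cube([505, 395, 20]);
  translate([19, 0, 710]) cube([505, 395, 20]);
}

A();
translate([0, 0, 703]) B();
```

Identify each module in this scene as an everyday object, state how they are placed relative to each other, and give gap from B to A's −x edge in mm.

A is a table. B is a bookshelf. The bookshelf is on top of the table. The gap from the bookshelf to the table's −x edge is 0 mm.

The bookshelf's min-x is at 0; the table's min-x is 0; gap = 0 mm.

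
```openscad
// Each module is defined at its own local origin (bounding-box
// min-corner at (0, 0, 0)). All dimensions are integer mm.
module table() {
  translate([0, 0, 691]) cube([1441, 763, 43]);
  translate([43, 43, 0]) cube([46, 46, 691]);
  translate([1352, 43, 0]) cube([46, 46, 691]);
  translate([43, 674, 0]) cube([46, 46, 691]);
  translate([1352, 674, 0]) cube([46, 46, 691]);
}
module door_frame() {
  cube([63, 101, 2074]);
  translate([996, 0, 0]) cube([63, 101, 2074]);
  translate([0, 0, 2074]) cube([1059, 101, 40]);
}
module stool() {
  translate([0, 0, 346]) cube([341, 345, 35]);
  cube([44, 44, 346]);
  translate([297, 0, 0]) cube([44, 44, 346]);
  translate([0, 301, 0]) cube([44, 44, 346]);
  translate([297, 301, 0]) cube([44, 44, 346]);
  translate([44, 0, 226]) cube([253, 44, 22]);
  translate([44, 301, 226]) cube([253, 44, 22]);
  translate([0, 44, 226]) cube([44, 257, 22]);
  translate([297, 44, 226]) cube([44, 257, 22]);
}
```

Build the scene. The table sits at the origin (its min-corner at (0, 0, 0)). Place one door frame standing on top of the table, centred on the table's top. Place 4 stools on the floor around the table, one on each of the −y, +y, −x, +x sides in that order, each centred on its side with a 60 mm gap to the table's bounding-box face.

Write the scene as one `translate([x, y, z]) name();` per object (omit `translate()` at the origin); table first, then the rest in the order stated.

table();
translate([191, 331, 734]) door_frame();
translate([550, -405, 0]) stool();
translate([550, 823, 0]) stool();
translate([-401, 209, 0]) stool();
translate([1501, 209, 0]) stool();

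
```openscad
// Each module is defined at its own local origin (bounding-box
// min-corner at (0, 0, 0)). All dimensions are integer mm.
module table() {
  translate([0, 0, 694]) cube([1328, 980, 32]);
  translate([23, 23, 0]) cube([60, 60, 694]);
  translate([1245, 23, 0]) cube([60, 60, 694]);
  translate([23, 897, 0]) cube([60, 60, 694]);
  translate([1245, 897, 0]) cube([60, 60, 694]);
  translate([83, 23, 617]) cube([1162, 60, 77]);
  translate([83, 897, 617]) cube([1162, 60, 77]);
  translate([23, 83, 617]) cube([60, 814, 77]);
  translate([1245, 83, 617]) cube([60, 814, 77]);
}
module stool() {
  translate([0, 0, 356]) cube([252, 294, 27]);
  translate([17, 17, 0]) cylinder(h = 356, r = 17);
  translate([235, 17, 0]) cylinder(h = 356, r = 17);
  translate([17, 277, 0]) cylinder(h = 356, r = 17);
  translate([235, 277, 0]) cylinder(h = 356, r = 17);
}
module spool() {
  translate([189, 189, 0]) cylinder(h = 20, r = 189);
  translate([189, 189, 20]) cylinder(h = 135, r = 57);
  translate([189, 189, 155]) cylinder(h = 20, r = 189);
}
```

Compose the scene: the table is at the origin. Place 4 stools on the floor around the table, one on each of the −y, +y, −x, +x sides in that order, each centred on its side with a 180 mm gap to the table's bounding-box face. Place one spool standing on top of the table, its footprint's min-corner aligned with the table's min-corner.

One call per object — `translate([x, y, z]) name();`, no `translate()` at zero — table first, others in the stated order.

table();
translate([538, -474, 0]) stool();
translate([538, 1160, 0]) stool();
translate([-432, 343, 0]) stool();
translate([1508, 343, 0]) stool();
translate([0, 0, 726]) spool();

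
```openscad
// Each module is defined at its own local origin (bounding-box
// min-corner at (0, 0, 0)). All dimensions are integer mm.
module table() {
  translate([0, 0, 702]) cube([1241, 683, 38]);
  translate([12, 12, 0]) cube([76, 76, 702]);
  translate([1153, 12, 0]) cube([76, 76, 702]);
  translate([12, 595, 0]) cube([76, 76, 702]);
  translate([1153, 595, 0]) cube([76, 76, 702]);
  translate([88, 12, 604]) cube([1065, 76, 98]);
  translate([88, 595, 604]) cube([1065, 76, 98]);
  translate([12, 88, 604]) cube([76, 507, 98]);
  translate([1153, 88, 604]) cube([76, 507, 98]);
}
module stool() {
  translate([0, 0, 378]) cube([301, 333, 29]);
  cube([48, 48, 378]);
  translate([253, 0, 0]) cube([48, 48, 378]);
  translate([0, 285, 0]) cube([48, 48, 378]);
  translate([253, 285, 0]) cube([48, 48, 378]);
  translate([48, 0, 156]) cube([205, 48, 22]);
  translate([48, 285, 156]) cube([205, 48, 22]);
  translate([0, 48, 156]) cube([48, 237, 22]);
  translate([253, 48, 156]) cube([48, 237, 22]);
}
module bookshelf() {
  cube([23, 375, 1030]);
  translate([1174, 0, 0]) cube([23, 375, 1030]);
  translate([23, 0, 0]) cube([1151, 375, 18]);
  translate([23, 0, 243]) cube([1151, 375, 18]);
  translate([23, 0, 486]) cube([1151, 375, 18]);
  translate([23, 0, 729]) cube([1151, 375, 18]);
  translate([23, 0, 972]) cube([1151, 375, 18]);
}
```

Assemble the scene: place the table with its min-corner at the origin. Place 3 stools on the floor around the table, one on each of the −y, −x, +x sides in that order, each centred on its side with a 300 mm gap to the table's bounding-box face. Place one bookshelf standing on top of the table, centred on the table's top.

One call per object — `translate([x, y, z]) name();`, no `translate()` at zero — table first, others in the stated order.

table();
translate([470, -633, 0]) stool();
translate([-601, 175, 0]) stool();
translate([1541, 175, 0]) stool();
translate([22, 154, 740]) bookshelf();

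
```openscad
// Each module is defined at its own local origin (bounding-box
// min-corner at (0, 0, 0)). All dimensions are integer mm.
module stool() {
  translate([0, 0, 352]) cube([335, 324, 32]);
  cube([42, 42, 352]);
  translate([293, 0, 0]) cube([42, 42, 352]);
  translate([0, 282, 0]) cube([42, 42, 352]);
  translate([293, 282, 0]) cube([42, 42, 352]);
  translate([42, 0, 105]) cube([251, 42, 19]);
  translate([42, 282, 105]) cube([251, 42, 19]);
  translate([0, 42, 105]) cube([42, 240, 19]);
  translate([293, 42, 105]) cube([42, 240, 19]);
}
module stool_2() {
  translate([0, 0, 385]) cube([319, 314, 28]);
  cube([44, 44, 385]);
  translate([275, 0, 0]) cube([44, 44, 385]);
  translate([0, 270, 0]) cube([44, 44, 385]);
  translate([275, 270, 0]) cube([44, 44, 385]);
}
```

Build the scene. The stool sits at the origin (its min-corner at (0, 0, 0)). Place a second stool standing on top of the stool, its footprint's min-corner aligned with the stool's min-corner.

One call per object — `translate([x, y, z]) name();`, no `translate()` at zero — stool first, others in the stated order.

stool();
translate([0, 0, 384]) stool_2();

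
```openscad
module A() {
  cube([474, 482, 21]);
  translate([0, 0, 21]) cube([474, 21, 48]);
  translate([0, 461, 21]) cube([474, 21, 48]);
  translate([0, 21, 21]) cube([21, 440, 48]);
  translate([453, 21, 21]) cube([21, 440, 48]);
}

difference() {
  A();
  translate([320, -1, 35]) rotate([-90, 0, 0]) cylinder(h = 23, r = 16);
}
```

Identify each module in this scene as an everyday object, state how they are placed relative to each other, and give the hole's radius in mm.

The subtracted cylinder has r = 16 mm.

A is an open box. The open box has a circular hole through its front wall. The hole's radius is 16 mm.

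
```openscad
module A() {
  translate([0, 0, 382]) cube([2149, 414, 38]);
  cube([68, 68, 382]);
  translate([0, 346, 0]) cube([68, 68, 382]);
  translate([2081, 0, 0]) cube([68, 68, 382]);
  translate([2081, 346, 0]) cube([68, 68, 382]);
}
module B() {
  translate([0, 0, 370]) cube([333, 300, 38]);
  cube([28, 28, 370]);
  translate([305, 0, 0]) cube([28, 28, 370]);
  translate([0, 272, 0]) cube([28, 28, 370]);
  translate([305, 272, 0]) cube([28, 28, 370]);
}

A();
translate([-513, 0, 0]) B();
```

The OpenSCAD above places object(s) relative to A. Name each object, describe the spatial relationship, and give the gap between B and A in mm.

The stool's nearest face is 180 mm from the bench's −x face.

A is a bench. B is a stool. The stool is on the floor beside the bench on its −x side. The gap between the stool and the bench is 180 mm.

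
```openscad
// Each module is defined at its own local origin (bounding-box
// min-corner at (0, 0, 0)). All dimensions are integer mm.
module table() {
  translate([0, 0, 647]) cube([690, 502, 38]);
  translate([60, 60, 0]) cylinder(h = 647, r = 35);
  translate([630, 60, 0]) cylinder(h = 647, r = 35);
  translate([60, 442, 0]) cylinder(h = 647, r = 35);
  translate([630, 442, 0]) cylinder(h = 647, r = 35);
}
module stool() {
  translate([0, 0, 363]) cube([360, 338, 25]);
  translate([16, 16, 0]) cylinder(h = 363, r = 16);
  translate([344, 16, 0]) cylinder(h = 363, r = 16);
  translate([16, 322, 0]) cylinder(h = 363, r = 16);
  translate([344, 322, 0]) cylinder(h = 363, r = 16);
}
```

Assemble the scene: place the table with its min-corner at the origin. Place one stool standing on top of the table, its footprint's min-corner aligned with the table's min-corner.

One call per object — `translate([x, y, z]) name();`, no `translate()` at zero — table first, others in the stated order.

table();
translate([0, 0, 685]) stool();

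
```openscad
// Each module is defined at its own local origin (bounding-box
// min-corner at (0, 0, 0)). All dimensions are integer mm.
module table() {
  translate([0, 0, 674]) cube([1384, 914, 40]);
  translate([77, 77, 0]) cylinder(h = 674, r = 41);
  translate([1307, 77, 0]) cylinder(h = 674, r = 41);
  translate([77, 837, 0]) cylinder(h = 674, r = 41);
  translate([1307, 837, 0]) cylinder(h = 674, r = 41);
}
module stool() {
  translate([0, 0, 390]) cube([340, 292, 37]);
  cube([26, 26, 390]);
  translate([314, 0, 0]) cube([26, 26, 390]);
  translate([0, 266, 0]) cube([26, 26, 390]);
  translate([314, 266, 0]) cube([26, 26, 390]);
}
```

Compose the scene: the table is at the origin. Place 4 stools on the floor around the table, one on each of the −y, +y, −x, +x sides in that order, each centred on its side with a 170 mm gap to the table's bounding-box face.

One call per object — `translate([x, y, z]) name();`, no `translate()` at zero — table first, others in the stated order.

table();
translate([522, -462, 0]) stool();
translate([522, 1084, 0]) stool();
translate([-510, 311, 0]) stool();
translate([1554, 311, 0]) stool();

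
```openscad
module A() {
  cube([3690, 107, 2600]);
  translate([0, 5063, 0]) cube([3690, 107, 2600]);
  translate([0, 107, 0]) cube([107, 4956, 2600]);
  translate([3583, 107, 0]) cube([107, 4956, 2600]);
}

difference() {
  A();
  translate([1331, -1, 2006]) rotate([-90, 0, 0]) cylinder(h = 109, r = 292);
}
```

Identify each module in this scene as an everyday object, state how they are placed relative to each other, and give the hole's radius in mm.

The subtracted cylinder has r = 292 mm.

A is a house frame. The house frame has a circular hole through its front wall. The hole's radius is 292 mm.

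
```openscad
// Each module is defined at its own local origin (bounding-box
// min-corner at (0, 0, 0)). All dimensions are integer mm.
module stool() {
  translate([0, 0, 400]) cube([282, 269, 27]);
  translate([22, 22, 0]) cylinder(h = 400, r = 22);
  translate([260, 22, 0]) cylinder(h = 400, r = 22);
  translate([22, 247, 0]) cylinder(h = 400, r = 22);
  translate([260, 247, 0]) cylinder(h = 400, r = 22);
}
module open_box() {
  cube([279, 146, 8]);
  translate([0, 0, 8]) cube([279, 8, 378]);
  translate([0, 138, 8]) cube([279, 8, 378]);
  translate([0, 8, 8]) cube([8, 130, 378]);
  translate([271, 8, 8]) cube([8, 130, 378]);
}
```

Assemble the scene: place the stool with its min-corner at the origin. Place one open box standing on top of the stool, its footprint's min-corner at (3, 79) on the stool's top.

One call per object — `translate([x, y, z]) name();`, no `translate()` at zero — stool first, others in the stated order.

stool();
translate([3, 79, 427]) open_box();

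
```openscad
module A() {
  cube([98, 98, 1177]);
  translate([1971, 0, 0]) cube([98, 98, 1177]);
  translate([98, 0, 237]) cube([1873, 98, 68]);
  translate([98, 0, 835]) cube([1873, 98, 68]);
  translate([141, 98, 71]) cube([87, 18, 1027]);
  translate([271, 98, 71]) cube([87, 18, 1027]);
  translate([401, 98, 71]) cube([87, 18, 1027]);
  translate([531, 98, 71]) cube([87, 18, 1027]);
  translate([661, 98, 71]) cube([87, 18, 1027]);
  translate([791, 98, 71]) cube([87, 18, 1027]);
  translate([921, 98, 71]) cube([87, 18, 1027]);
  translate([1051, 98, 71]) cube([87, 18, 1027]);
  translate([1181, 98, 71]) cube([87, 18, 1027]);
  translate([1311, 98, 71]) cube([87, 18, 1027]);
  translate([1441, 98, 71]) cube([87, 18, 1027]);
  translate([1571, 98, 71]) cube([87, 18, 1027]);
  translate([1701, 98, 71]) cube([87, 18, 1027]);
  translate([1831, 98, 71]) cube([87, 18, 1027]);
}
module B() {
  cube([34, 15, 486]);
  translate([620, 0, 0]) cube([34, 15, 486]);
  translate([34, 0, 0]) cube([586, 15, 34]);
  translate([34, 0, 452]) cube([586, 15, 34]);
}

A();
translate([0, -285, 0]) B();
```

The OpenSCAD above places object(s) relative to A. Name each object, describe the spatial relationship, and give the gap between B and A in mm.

The picture frame's nearest face is 270 mm from the fence section's −y face.

A is a fence section. B is a picture frame. The picture frame is on the floor beside the fence section on its −y side. The gap between the picture frame and the fence section is 270 mm.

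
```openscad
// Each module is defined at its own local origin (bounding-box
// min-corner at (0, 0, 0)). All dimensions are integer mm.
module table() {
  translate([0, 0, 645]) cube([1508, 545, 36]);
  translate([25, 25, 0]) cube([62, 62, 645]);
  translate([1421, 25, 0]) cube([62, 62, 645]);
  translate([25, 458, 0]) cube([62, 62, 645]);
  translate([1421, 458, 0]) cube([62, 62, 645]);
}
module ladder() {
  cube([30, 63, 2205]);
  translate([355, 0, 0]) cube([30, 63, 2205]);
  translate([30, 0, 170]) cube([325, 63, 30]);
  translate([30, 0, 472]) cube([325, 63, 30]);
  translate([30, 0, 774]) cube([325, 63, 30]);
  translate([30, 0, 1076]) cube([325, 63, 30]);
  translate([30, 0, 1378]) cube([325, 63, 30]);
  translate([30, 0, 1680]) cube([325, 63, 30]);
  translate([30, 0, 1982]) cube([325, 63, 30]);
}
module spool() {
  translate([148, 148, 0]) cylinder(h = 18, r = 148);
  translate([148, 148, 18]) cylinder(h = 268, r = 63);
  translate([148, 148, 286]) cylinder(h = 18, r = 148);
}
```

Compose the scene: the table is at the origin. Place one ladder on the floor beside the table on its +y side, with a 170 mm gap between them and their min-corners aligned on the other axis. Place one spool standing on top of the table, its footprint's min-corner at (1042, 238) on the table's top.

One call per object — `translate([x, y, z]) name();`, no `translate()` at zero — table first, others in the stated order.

table();
translate([0, 715, 0]) ladder();
translate([1042, 238, 681]) spool();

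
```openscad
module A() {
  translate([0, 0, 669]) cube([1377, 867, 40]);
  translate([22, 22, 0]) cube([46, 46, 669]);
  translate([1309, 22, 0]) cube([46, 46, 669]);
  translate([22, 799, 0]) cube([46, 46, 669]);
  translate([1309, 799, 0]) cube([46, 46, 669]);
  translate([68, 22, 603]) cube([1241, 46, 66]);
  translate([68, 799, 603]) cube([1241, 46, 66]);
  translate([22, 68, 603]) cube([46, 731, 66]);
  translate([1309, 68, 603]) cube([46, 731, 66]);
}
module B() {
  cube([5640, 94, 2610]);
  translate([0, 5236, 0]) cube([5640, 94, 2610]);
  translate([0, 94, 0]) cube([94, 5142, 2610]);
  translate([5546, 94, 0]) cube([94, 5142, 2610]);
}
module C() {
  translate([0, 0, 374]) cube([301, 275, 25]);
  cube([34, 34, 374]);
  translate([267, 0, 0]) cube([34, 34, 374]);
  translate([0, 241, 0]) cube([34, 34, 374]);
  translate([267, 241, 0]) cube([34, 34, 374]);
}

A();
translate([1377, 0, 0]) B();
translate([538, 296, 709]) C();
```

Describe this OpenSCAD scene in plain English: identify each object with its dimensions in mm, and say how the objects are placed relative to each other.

A is a table with a 1377×867 mm rectangular top, 40 mm thick, top surface at z = 709 mm, supported by four 46×46 mm square legs, each inset 22 mm from the nearest pair of top edges, running from the floor. Four apron rails, 46 mm thick and 66 mm tall, run between adjacent legs with their top edges flush with the underside of the top and their outer faces flush with the legs' outer faces.

B is a box-shaped house frame (walls only): outside footprint 5640×5330 mm, wall height 2610 mm, wall thickness 94 mm. The two y-facing walls run the full x-width; the two x-facing walls fit between the inner faces of the y-facing walls.

C is a four-legged stool. The seat is 301×275 mm, 25 mm thick, top at z = 399 mm. It stands on four square legs, each 34×34 mm in cross-section, from z = 0 to the seat underside, each flush with a corner of the seat.

The house frame is against the table's +x side, with their −y faces flush. The stool is on top of the table, centred.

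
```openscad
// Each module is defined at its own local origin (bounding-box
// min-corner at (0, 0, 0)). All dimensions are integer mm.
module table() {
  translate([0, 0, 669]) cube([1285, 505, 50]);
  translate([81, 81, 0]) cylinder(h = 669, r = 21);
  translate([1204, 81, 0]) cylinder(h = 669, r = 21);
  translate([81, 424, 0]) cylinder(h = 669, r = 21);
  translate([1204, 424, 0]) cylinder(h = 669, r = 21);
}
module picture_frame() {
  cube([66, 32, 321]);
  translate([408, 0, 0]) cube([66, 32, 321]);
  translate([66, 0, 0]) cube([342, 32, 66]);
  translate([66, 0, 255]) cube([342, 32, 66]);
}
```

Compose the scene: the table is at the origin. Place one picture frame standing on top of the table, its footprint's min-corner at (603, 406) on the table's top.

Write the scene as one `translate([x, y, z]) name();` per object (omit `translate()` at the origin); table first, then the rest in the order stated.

table();
translate([603, 406, 719]) picture_frame();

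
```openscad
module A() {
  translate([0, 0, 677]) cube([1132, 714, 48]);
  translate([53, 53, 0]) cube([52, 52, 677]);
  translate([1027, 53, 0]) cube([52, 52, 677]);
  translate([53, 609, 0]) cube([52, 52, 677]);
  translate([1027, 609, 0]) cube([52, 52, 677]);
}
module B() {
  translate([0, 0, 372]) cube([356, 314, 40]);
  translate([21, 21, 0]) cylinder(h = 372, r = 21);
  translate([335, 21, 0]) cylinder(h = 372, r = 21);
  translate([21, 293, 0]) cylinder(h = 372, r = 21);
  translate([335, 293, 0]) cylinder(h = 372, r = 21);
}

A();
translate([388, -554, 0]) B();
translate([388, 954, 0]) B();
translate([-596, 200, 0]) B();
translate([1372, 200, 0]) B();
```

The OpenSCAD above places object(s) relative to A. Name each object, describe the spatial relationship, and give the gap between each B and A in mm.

Each stool's nearest face is 240 mm from the table's bounding box.

A is a table. B is a stool. Four stools sit around the table at the −y, +y, −x, +x sides. The gap between each stool and the table is 240 mm.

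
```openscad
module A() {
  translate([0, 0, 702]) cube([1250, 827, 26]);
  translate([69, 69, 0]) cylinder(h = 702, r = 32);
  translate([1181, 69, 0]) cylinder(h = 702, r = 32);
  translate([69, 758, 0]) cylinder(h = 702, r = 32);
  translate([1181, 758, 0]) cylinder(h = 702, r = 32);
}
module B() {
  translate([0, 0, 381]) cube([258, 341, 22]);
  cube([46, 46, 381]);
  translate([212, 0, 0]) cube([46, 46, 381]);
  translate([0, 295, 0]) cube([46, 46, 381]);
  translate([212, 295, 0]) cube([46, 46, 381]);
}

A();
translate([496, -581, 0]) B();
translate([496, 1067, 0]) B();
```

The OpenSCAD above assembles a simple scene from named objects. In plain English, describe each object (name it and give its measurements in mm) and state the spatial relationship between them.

A is a rectangular dining table. The top is 1250×827×26 mm with its upper surface at z = 728 mm. It stands on four round legs of 64 mm diameter, each leg's bounding box inset 37 mm from the nearest pair of top edges, running from the floor to the underside of the top.

B is a four-legged stool. The seat is 258×341 mm, 22 mm thick, top at z = 403 mm. It stands on four square legs, each 46×46 mm in cross-section, from z = 0 to the seat underside, each flush with a corner of the seat.

Two stools sit around the table at the −y, +y sides.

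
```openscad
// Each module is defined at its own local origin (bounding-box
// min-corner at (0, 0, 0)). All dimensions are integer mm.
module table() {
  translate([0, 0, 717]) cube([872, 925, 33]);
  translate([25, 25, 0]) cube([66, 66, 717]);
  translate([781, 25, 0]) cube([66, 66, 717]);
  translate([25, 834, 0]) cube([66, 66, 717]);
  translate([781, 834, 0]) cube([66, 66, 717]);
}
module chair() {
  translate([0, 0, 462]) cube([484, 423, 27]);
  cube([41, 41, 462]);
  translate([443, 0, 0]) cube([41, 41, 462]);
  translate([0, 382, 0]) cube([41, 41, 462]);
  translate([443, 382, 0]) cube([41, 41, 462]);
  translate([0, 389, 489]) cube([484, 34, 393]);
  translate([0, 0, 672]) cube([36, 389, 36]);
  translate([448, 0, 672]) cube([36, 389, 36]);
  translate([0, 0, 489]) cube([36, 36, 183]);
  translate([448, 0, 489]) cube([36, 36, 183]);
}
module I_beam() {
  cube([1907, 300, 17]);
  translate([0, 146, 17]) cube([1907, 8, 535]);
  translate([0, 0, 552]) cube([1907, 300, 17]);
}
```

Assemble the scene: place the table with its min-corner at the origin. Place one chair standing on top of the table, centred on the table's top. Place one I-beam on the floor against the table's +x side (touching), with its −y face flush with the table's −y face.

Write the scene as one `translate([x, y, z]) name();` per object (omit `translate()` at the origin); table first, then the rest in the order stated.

table();
translate([194, 251, 750]) chair();
translate([872, 0, 0]) I_beam();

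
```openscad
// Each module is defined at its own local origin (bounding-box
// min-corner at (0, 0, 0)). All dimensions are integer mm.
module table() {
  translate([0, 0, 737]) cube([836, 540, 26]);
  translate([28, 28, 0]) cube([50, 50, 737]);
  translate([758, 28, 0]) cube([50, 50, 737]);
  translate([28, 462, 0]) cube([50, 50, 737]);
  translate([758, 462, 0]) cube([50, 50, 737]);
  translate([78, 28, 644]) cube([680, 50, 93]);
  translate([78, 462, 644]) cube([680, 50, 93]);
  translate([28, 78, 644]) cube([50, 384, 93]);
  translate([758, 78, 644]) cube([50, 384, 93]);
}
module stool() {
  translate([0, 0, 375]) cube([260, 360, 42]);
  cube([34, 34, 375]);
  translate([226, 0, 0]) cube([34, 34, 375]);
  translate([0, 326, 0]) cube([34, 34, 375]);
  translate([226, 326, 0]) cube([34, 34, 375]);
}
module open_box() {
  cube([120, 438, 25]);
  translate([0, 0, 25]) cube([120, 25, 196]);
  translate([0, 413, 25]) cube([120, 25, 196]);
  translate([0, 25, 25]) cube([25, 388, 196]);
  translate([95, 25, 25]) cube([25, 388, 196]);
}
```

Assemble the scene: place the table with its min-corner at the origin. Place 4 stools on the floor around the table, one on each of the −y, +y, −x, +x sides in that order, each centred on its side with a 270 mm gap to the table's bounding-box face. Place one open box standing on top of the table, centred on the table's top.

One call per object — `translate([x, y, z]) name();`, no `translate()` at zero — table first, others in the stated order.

table();
translate([288, -630, 0]) stool();
translate([288, 810, 0]) stool();
translate([-530, 90, 0]) stool();
translate([1106, 90, 0]) stool();
translate([358, 51, 763]) open_box();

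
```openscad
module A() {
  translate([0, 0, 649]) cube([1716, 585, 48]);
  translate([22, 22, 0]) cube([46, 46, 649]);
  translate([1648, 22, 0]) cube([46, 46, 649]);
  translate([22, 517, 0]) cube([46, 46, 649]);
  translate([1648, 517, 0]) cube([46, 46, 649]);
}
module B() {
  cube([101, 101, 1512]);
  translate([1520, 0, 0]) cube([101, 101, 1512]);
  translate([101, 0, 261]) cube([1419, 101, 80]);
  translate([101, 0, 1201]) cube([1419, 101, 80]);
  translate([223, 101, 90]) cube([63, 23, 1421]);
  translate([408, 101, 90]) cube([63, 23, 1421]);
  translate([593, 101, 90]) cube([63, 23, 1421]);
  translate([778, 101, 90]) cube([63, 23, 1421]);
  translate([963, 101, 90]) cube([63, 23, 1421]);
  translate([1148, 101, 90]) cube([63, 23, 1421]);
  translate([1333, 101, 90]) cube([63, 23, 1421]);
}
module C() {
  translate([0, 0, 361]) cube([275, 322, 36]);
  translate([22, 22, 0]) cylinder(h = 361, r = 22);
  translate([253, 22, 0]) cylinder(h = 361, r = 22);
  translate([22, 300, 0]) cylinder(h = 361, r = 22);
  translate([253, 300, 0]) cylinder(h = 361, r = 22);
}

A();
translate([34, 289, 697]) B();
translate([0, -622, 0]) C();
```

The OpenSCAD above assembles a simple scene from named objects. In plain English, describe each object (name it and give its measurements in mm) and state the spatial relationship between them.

A is a table with a 1716×585 mm rectangular top, 48 mm thick, top surface at z = 697 mm, supported by four 46×46 mm square legs, each inset 22 mm from the nearest pair of top edges, running from the floor.

B is a fence section. Two 101×101 mm posts, 1512 mm tall, stand on the floor with a clear span of 1419 mm between their inner faces. Two horizontal rails of 101×80 mm section span the gap between the posts with their undersides at z = 261 mm and z = 1201 mm, flush with the posts' −y face. 7 pickets, each 63 mm wide, 23 mm thick and 1421 mm tall, are fixed to the +y face of the rails with their bottoms at z = 90 mm, evenly spaced across the span with equal gaps (rounded down to the nearest mm) at the −x end and between each pair — any rounding remainder accumulates at the +x end.

C is a four-legged stool. The seat is a 275×322×36 mm slab whose top surface is at z = 397 mm; four round legs, each 44 mm in diameter, run from the floor (z = 0) to the underside of the seat, each leg's axis is inset half a diameter from the nearest pair of seat edges (so the leg's bounding box is flush with the corner).

The fence section is on top of the table. The stool is on the floor beside the table on its −y side.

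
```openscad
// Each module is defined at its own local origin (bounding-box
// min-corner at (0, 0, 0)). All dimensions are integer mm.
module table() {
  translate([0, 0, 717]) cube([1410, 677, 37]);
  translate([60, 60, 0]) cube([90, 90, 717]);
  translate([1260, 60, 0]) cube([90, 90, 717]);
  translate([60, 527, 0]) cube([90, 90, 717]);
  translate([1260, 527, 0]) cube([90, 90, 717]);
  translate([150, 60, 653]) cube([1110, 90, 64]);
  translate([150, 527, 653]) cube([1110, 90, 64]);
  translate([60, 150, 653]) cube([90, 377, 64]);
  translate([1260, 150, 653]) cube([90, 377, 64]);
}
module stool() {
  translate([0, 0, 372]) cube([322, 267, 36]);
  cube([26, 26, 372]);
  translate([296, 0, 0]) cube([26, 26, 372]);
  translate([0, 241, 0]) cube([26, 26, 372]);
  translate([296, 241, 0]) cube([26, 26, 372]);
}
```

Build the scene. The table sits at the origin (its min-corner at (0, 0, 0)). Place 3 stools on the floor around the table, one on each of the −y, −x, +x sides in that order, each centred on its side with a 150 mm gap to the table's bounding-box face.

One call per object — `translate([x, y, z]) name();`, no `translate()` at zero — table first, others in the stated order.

table();
translate([544, -417, 0]) stool();
translate([-472, 205, 0]) stool();
translate([1560, 205, 0]) stool();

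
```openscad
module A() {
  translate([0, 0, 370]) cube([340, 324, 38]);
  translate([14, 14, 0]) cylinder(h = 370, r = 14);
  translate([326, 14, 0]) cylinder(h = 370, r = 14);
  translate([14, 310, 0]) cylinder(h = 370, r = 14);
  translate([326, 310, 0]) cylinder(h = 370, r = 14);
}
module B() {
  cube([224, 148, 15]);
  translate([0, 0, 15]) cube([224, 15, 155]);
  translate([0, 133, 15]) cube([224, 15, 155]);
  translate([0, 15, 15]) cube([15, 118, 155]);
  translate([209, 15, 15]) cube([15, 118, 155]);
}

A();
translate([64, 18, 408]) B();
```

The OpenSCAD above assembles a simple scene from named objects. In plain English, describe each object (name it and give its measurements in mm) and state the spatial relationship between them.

A is a four-legged stool. The seat is a 340×324×38 mm slab whose top surface is at z = 408 mm; four round legs, each 28 mm in diameter, run from the floor (z = 0) to the underside of the seat, each leg's axis is inset half a diameter from the nearest pair of seat edges (so the leg's bounding box is flush with the corner).

B is an open storage box with external size 224×148×170 mm and wall thickness 15 mm (the base is also 15 mm thick). The base covers the whole footprint; the four walls stand on the base, with the y-facing walls full-width and the x-facing walls fitting between their inner faces.

The open box is on top of the stool.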